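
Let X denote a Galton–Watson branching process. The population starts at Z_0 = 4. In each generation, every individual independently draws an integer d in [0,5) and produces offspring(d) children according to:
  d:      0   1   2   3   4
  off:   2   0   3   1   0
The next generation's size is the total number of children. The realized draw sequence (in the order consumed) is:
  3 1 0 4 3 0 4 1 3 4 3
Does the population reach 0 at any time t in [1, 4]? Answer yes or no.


no

gen 0: Z_0=4, draws=[3, 1, 0, 4], offspring=[1, 0, 2, 0], Z_1=3
gen 1: Z_1=3, draws=[3, 0, 4], offspring=[1, 2, 0], Z_2=3
gen 2: Z_2=3, draws=[1, 3, 4], offspring=[0, 1, 0], Z_3=1
gen 3: Z_3=1, draws=[3], offspring=[1], Z_4=1


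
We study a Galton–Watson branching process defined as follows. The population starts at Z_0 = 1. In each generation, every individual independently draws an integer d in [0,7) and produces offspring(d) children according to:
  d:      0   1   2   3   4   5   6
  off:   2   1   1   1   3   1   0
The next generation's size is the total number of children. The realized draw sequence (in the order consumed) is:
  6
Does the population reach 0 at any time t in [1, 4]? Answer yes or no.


gen 0: Z_0=1, draws=[6], offspring=[0], Z_1=0
gen 1: Z_1=0, draws=[], offspring=[], Z_2=0
gen 2: Z_2=0, draws=[], offspring=[], Z_3=0
gen 3: Z_3=0, draws=[], offspring=[], Z_4=0

yes


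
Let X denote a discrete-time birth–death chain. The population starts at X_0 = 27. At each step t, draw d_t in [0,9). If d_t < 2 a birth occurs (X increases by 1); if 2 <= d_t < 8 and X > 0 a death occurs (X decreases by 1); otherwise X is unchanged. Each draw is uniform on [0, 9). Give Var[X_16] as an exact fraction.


X can drop by at most 1 per step and X_0 = 27 > T = 16, so X_t >= 27 − t >= 11 > 0 for every t <= 16: the floor at 0 (the 'and X > 0' condition) never binds. Hence X_16 = X_0 + Σ_{t<16} Y_t with i.i.d. increments Y_t = y(d_t) ∈ {+1, −1, 0}.
Outcome values over d=0..8: [1, 1, -1, -1, -1, -1, -1, -1, 0]
Σy = -4, Σy² = 8, M = 9
μ = -4/9 = -4/9,  σ² = 8/9 − (-4/9)² = 56/81
Independent increments: Var[X_16] = 16·σ² = 16·(56/81) = 896/81

896/81


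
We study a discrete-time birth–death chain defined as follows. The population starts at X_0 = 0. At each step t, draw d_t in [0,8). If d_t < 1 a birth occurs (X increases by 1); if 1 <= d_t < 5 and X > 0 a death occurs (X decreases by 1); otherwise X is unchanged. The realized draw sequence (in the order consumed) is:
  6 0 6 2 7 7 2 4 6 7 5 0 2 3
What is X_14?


0

t=0: X=0, d=6 → hold, X_1=0
t=1: X=0, d=0 → birth, X_2=1
t=2: X=1, d=6 → hold, X_3=1
t=3: X=1, d=2 → death, X_4=0
t=4: X=0, d=7 → hold, X_5=0
t=5: X=0, d=7 → hold, X_6=0
t=6: X=0, d=2 → hold, X_7=0
t=7: X=0, d=4 → hold, X_8=0
t=8: X=0, d=6 → hold, X_9=0
t=9: X=0, d=7 → hold, X_10=0
t=10: X=0, d=5 → hold, X_11=0
t=11: X=0, d=0 → birth, X_12=1
t=12: X=1, d=2 → death, X_13=0
t=13: X=0, d=3 → hold, X_14=0


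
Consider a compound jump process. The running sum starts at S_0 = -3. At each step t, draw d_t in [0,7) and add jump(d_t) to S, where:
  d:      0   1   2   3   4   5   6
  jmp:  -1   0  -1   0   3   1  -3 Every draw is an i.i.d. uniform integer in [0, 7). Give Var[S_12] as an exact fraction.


1752/49

Outcome values over d=0..6: [-1, 0, -1, 0, 3, 1, -3]
Σy = -1, Σy² = 21, M = 7
μ = -1/7 = -1/7,  σ² = 21/7 − (-1/7)² = 146/49
Independent increments: Var[S_12] = 12·σ² = 12·(146/49) = 1752/49


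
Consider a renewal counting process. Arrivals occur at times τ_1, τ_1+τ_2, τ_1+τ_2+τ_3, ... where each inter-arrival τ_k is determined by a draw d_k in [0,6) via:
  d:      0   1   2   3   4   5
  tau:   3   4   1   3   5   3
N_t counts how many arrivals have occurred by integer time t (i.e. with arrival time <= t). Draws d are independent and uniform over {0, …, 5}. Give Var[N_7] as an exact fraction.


Inter-arrival values over d=0..5: [3, 4, 1, 3, 5, 3]
Each d has probability 1/6, so the pmf of τ is: f(1) = 1/6, f(3) = 1/2, f(4) = 1/6, f(5) = 1/6
Let p_n(j) = P(N_n = j), with p_0 = [1]. Condition on τ_1: p_n(0) = P(τ > n), and for j >= 1, p_n(j) = Σ_{k<=n} f(k)·p_{n−k}(j−1)
p_1 = [5/6, 1/6]  (j = 0..1)
p_2 = [5/6, 5/36, 1/36]  (j = 0..2)
p_3 = [1/3, 23/36, 5/216, 1/216]  (j = 0..3)
p_4 = [1/6, 23/36, 41/216, 5/1296, 1/1296]  (j = 0..4)
p_5 = [0, 3/4, 11/54, 59/1296, 5/7776, 1/7776]  (j = 0..5)
p_6 = [0, 4/9, 107/216, 65/1296, 77/7776, 5/46656, 1/46656]  (j = 0..6)
p_7 = [0, 5/18, 113/216, 241/1296, 43/3888, 95/46656, 5/279936, 1/279936]  (j = 0..7)
E[N_7] = Σ j·p_7(j) = 542095/279936;  E[N_7²] = Σ j²·p_7(j) = 1196071/279936
Var[N_7] = 1196071/279936 − (542095/279936)² = 40956342431/78364164096

40956342431/78364164096


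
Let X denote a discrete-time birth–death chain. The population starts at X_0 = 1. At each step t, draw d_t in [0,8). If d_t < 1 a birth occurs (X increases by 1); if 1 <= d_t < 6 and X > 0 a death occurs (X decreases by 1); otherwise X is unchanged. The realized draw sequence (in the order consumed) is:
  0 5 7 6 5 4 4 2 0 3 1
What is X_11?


0

t=0: X=1, d=0 → birth, X_1=2
t=1: X=2, d=5 → death, X_2=1
t=2: X=1, d=7 → hold, X_3=1
t=3: X=1, d=6 → hold, X_4=1
t=4: X=1, d=5 → death, X_5=0
t=5: X=0, d=4 → hold, X_6=0
t=6: X=0, d=4 → hold, X_7=0
t=7: X=0, d=2 → hold, X_8=0
t=8: X=0, d=0 → birth, X_9=1
t=9: X=1, d=3 → death, X_10=0
t=10: X=0, d=1 → hold, X_11=0


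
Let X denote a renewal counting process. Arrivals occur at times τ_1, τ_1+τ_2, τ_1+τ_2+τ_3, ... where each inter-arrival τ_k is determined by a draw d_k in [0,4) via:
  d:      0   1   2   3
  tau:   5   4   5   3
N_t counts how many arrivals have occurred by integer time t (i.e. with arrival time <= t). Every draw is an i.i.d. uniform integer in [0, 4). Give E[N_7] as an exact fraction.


Inter-arrival values over d=0..3: [5, 4, 5, 3]
Each d has probability 1/4, so the pmf of τ is: f(3) = 1/4, f(4) = 1/4, f(5) = 1/2
Renewal equation for m(n) = E[N_n]: condition on τ_1 = k (if k <= n, one arrival plus a fresh copy on the remaining n−k steps): m(n) = F(n) + Σ_{k<=n} f(k)·m(n−k), where F(n) = P(τ <= n) and m(0) = 0
m(1) = F(1) = 0
m(2) = F(2) = 0
m(3) = F(3) = 1/4
m(4) = F(4) = 1/2
m(5) = F(5) = 1
m(6) = F(6) + f(3)·m(3) = 1 + 1/4·1/4 = 17/16
m(7) = F(7) + f(3)·m(4) + f(4)·m(3) = 1 + 1/4·1/2 + 1/4·1/4 = 19/16
E[N_7] = m(7) = 19/16

19/16


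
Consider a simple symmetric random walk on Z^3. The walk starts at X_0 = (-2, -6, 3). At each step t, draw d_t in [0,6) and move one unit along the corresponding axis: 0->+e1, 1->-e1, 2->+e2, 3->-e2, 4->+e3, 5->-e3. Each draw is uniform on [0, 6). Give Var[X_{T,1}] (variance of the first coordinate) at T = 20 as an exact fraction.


Outcome values over d=0..5: [1, -1, 0, 0, 0, 0]
Σy = 0, Σy² = 2, M = 6
μ = 0/6 = 0,  σ² = 2/6 − (0)² = 1/3
Independent increments: Var[X_20] = 20·σ² = 20·(1/3) = 20/3

20/3


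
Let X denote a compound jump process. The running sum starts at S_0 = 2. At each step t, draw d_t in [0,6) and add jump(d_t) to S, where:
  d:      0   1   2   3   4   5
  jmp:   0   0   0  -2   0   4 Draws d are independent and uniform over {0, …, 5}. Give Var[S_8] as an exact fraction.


Outcome values over d=0..5: [0, 0, 0, -2, 0, 4]
Σy = 2, Σy² = 20, M = 6
μ = 2/6 = 1/3,  σ² = 20/6 − (1/3)² = 29/9
Independent increments: Var[S_8] = 8·σ² = 8·(29/9) = 232/9

232/9


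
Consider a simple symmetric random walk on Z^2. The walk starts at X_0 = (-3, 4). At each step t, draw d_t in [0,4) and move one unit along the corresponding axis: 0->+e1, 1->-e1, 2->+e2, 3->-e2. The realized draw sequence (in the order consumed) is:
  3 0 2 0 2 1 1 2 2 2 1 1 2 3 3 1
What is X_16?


(-6, 7)

t=0: X=(-3, 4), d=3 → -e2, X_1=(-3, 3)
t=1: X=(-3, 3), d=0 → +e1, X_2=(-2, 3)
t=2: X=(-2, 3), d=2 → +e2, X_3=(-2, 4)
t=3: X=(-2, 4), d=0 → +e1, X_4=(-1, 4)
t=4: X=(-1, 4), d=2 → +e2, X_5=(-1, 5)
t=5: X=(-1, 5), d=1 → -e1, X_6=(-2, 5)
t=6: X=(-2, 5), d=1 → -e1, X_7=(-3, 5)
t=7: X=(-3, 5), d=2 → +e2, X_8=(-3, 6)
t=8: X=(-3, 6), d=2 → +e2, X_9=(-3, 7)
t=9: X=(-3, 7), d=2 → +e2, X_10=(-3, 8)
t=10: X=(-3, 8), d=1 → -e1, X_11=(-4, 8)
t=11: X=(-4, 8), d=1 → -e1, X_12=(-5, 8)
t=12: X=(-5, 8), d=2 → +e2, X_13=(-5, 9)
t=13: X=(-5, 9), d=3 → -e2, X_14=(-5, 8)
t=14: X=(-5, 8), d=3 → -e2, X_15=(-5, 7)
t=15: X=(-5, 7), d=1 → -e1, X_16=(-6, 7)


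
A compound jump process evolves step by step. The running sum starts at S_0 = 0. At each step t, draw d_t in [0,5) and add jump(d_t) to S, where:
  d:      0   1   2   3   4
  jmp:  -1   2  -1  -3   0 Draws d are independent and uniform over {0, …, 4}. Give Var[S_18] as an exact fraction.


1188/25

Outcome values over d=0..4: [-1, 2, -1, -3, 0]
Σy = -3, Σy² = 15, M = 5
μ = -3/5 = -3/5,  σ² = 15/5 − (-3/5)² = 66/25
Independent increments: Var[S_18] = 18·σ² = 18·(66/25) = 1188/25


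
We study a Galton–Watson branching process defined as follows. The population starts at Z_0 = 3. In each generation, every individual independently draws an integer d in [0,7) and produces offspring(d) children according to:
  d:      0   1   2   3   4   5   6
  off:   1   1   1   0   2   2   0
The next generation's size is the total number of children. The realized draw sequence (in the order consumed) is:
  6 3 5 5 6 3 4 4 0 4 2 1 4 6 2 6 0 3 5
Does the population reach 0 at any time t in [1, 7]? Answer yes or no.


no

gen 0: Z_0=3, draws=[6, 3, 5], offspring=[0, 0, 2], Z_1=2
gen 1: Z_1=2, draws=[5, 6], offspring=[2, 0], Z_2=2
gen 2: Z_2=2, draws=[3, 4], offspring=[0, 2], Z_3=2
gen 3: Z_3=2, draws=[4, 0], offspring=[2, 1], Z_4=3
gen 4: Z_4=3, draws=[4, 2, 1], offspring=[2, 1, 1], Z_5=4
gen 5: Z_5=4, draws=[4, 6, 2, 6], offspring=[2, 0, 1, 0], Z_6=3
gen 6: Z_6=3, draws=[0, 3, 5], offspring=[1, 0, 2], Z_7=3


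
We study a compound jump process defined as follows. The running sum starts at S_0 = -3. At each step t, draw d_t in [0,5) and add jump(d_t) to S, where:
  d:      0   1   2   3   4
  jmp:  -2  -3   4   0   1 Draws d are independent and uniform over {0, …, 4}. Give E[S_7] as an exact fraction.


Outcome values over d=0..4: [-2, -3, 4, 0, 1]
Σy = 0, Σy² = 30, M = 5
μ = 0/5 = 0,  σ² = 30/5 − (0)² = 6
E[S_7] = -3 + 7·(0) = -3

-3


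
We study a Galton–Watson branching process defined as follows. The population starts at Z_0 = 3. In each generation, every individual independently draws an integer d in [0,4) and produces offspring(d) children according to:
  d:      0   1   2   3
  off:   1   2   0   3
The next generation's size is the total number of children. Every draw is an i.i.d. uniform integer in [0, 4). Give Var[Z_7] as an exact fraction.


22515165/16384

Outcome values over d=0..3: [1, 2, 0, 3]
Σy = 6, Σy² = 14, M = 4
μ = 6/4 = 3/2,  σ² = 14/4 − (3/2)² = 5/4
V_0 = 0, E_0 = 3
V_1 = 5/4·E_0 + (3/2)²·V_0 = 15/4;  E_1 = 9/2
V_2 = 5/4·E_1 + (3/2)²·V_1 = 225/16;  E_2 = 27/4
V_3 = 5/4·E_2 + (3/2)²·V_2 = 2565/64;  E_3 = 81/8
V_4 = 5/4·E_3 + (3/2)²·V_3 = 26325/256;  E_4 = 243/16
V_5 = 5/4·E_4 + (3/2)²·V_4 = 256365/1024;  E_5 = 729/32
V_6 = 5/4·E_5 + (3/2)²·V_5 = 2423925/4096;  E_6 = 2187/64
V_7 = 5/4·E_6 + (3/2)²·V_6 = 22515165/16384;  E_7 = 6561/128


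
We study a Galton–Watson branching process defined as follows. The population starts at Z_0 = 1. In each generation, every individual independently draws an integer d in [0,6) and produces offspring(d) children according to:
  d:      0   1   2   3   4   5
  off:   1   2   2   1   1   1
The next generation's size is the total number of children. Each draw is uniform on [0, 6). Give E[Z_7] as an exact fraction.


Outcome values over d=0..5: [1, 2, 2, 1, 1, 1]
Σy = 8, Σy² = 12, M = 6
μ = 8/6 = 4/3,  σ² = 12/6 − (4/3)² = 2/9
E[Z_0] = 1
E[Z_1] = 4/3·E[Z_0] = 4/3
E[Z_2] = 4/3·E[Z_1] = 16/9
E[Z_3] = 4/3·E[Z_2] = 64/27
E[Z_4] = 4/3·E[Z_3] = 256/81
E[Z_5] = 4/3·E[Z_4] = 1024/243
E[Z_6] = 4/3·E[Z_5] = 4096/729
E[Z_7] = 4/3·E[Z_6] = 16384/2187

16384/2187


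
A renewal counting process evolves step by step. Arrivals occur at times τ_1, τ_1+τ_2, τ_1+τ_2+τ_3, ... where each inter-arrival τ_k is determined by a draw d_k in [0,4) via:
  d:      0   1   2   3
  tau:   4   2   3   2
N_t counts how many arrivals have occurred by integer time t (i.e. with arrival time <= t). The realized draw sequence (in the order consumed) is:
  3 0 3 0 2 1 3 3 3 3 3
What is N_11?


3

draw d_1=3: τ_1=2, arrival time A_1=2
draw d_2=0: τ_2=4, arrival time A_2=6
draw d_3=3: τ_3=2, arrival time A_3=8
draw d_4=0: τ_4=4, arrival time A_4=12
draw d_5=2: τ_5=3, arrival time A_5=15
draw d_6=1: τ_6=2, arrival time A_6=17
draw d_7=3: τ_7=2, arrival time A_7=19
draw d_8=3: τ_8=2, arrival time A_8=21
draw d_9=3: τ_9=2, arrival time A_9=23
draw d_10=3: τ_10=2, arrival time A_10=25
draw d_11=3: τ_11=2, arrival time A_11=27
N_t over t=0..11: 0:0 1:0 2:1 3:1 4:1 5:1 6:2 7:2 8:3 9:3 10:3 11:3


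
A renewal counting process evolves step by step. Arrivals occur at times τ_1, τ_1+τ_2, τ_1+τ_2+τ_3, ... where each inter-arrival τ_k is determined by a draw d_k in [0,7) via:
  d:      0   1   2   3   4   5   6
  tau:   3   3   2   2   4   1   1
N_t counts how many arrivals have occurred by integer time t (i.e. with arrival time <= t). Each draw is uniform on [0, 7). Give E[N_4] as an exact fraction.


3817/2401

Inter-arrival values over d=0..6: [3, 3, 2, 2, 4, 1, 1]
Each d has probability 1/7, so the pmf of τ is: f(1) = 2/7, f(2) = 2/7, f(3) = 2/7, f(4) = 1/7
Renewal equation for m(n) = E[N_n]: condition on τ_1 = k (if k <= n, one arrival plus a fresh copy on the remaining n−k steps): m(n) = F(n) + Σ_{k<=n} f(k)·m(n−k), where F(n) = P(τ <= n) and m(0) = 0
m(1) = F(1) = 2/7
m(2) = F(2) + f(1)·m(1) = 4/7 + 2/7·2/7 = 32/49
m(3) = F(3) + f(1)·m(2) + f(2)·m(1) = 6/7 + 2/7·32/49 + 2/7·2/7 = 386/343
m(4) = F(4) + f(1)·m(3) + f(2)·m(2) + f(3)·m(1) = 1 + 2/7·386/343 + 2/7·32/49 + 2/7·2/7 = 3817/2401
E[N_4] = m(4) = 3817/2401


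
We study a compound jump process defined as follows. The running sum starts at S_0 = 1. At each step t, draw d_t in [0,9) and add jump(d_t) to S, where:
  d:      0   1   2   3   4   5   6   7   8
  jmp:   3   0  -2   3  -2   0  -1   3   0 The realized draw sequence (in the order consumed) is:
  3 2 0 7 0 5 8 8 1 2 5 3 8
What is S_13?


t=0: S=1, d=3, jump=3, S_1=4
t=1: S=4, d=2, jump=-2, S_2=2
t=2: S=2, d=0, jump=3, S_3=5
t=3: S=5, d=7, jump=3, S_4=8
t=4: S=8, d=0, jump=3, S_5=11
t=5: S=11, d=5, jump=0, S_6=11
t=6: S=11, d=8, jump=0, S_7=11
t=7: S=11, d=8, jump=0, S_8=11
t=8: S=11, d=1, jump=0, S_9=11
t=9: S=11, d=2, jump=-2, S_10=9
t=10: S=9, d=5, jump=0, S_11=9
t=11: S=9, d=3, jump=3, S_12=12
t=12: S=12, d=8, jump=0, S_13=12

12


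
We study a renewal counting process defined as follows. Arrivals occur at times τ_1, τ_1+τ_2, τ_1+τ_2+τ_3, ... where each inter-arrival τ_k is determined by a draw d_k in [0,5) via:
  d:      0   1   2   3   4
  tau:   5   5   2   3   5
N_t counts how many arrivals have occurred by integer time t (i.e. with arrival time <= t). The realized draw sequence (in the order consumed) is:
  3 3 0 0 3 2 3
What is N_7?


draw d_1=3: τ_1=3, arrival time A_1=3
draw d_2=3: τ_2=3, arrival time A_2=6
draw d_3=0: τ_3=5, arrival time A_3=11
draw d_4=0: τ_4=5, arrival time A_4=16
draw d_5=3: τ_5=3, arrival time A_5=19
draw d_6=2: τ_6=2, arrival time A_6=21
draw d_7=3: τ_7=3, arrival time A_7=24
N_t over t=0..7: 0:0 1:0 2:0 3:1 4:1 5:1 6:2 7:2

2


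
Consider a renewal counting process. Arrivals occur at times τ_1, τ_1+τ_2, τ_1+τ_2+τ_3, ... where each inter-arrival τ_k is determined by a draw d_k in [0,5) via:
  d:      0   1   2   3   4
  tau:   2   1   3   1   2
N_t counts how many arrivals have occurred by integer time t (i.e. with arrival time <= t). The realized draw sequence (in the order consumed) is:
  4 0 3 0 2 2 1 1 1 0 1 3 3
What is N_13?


draw d_1=4: τ_1=2, arrival time A_1=2
draw d_2=0: τ_2=2, arrival time A_2=4
draw d_3=3: τ_3=1, arrival time A_3=5
draw d_4=0: τ_4=2, arrival time A_4=7
draw d_5=2: τ_5=3, arrival time A_5=10
draw d_6=2: τ_6=3, arrival time A_6=13
draw d_7=1: τ_7=1, arrival time A_7=14
draw d_8=1: τ_8=1, arrival time A_8=15
draw d_9=1: τ_9=1, arrival time A_9=16
draw d_10=0: τ_10=2, arrival time A_10=18
draw d_11=1: τ_11=1, arrival time A_11=19
draw d_12=3: τ_12=1, arrival time A_12=20
draw d_13=3: τ_13=1, arrival time A_13=21
N_t over t=0..13: 0:0 1:0 2:1 3:1 4:2 5:3 6:3 7:4 8:4 9:4 10:5 11:5 12:5 13:6

6


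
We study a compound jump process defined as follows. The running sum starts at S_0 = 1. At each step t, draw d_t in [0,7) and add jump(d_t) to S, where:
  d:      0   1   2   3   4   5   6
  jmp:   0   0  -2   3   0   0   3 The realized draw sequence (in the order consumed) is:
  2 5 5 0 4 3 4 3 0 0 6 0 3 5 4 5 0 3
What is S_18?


14

t=0: S=1, d=2, jump=-2, S_1=-1
t=1: S=-1, d=5, jump=0, S_2=-1
t=2: S=-1, d=5, jump=0, S_3=-1
t=3: S=-1, d=0, jump=0, S_4=-1
t=4: S=-1, d=4, jump=0, S_5=-1
t=5: S=-1, d=3, jump=3, S_6=2
t=6: S=2, d=4, jump=0, S_7=2
t=7: S=2, d=3, jump=3, S_8=5
t=8: S=5, d=0, jump=0, S_9=5
t=9: S=5, d=0, jump=0, S_10=5
t=10: S=5, d=6, jump=3, S_11=8
t=11: S=8, d=0, jump=0, S_12=8
t=12: S=8, d=3, jump=3, S_13=11
t=13: S=11, d=5, jump=0, S_14=11
t=14: S=11, d=4, jump=0, S_15=11
t=15: S=11, d=5, jump=0, S_16=11
t=16: S=11, d=0, jump=0, S_17=11
t=17: S=11, d=3, jump=3, S_18=14


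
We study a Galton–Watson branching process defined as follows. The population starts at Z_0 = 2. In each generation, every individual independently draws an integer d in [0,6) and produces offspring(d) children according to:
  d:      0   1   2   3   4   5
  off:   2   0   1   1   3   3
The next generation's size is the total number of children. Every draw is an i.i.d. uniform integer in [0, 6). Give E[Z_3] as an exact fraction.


Outcome values over d=0..5: [2, 0, 1, 1, 3, 3]
Σy = 10, Σy² = 24, M = 6
μ = 10/6 = 5/3,  σ² = 24/6 − (5/3)² = 11/9
E[Z_0] = 2
E[Z_1] = 5/3·E[Z_0] = 10/3
E[Z_2] = 5/3·E[Z_1] = 50/9
E[Z_3] = 5/3·E[Z_2] = 250/27

250/27


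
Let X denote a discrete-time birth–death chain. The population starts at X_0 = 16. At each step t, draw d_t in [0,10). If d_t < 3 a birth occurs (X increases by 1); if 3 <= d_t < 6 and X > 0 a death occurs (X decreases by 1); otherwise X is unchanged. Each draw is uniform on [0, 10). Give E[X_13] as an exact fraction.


16

X can drop by at most 1 per step and X_0 = 16 > T = 13, so X_t >= 16 − t >= 3 > 0 for every t <= 13: the floor at 0 (the 'and X > 0' condition) never binds. Hence X_13 = X_0 + Σ_{t<13} Y_t with i.i.d. increments Y_t = y(d_t) ∈ {+1, −1, 0}.
Outcome values over d=0..9: [1, 1, 1, -1, -1, -1, 0, 0, 0, 0]
Σy = 0, Σy² = 6, M = 10
μ = 0/10 = 0,  σ² = 6/10 − (0)² = 3/5
E[X_13] = 16 + 13·(0) = 16


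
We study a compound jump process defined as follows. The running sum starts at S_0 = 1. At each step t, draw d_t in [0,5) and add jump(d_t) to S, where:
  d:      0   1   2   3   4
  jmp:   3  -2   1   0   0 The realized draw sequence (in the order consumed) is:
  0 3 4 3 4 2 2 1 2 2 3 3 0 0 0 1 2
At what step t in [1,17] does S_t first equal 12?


t=0: S=1, d=0, jump=3, S_1=4
t=1: S=4, d=3, jump=0, S_2=4
t=2: S=4, d=4, jump=0, S_3=4
t=3: S=4, d=3, jump=0, S_4=4
t=4: S=4, d=4, jump=0, S_5=4
t=5: S=4, d=2, jump=1, S_6=5
t=6: S=5, d=2, jump=1, S_7=6
t=7: S=6, d=1, jump=-2, S_8=4
t=8: S=4, d=2, jump=1, S_9=5
t=9: S=5, d=2, jump=1, S_10=6
t=10: S=6, d=3, jump=0, S_11=6
t=11: S=6, d=3, jump=0, S_12=6
t=12: S=6, d=0, jump=3, S_13=9
t=13: S=9, d=0, jump=3, S_14=12
t=14: S=12, d=0, jump=3, S_15=15
t=15: S=15, d=1, jump=-2, S_16=13
t=16: S=13, d=2, jump=1, S_17=14

14


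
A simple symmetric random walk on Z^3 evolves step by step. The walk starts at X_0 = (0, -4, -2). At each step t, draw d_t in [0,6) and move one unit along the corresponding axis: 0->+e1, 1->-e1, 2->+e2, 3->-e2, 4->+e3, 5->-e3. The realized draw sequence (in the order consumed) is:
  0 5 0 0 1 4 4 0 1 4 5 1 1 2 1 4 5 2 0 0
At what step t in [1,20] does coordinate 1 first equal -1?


t=0: X=(0, -4, -2), d=0 → +e1, X_1=(1, -4, -2)
t=1: X=(1, -4, -2), d=5 → -e3, X_2=(1, -4, -3)
t=2: X=(1, -4, -3), d=0 → +e1, X_3=(2, -4, -3)
t=3: X=(2, -4, -3), d=0 → +e1, X_4=(3, -4, -3)
t=4: X=(3, -4, -3), d=1 → -e1, X_5=(2, -4, -3)
t=5: X=(2, -4, -3), d=4 → +e3, X_6=(2, -4, -2)
t=6: X=(2, -4, -2), d=4 → +e3, X_7=(2, -4, -1)
t=7: X=(2, -4, -1), d=0 → +e1, X_8=(3, -4, -1)
t=8: X=(3, -4, -1), d=1 → -e1, X_9=(2, -4, -1)
t=9: X=(2, -4, -1), d=4 → +e3, X_10=(2, -4, 0)
t=10: X=(2, -4, 0), d=5 → -e3, X_11=(2, -4, -1)
t=11: X=(2, -4, -1), d=1 → -e1, X_12=(1, -4, -1)
t=12: X=(1, -4, -1), d=1 → -e1, X_13=(0, -4, -1)
t=13: X=(0, -4, -1), d=2 → +e2, X_14=(0, -3, -1)
t=14: X=(0, -3, -1), d=1 → -e1, X_15=(-1, -3, -1)
t=15: X=(-1, -3, -1), d=4 → +e3, X_16=(-1, -3, 0)
t=16: X=(-1, -3, 0), d=5 → -e3, X_17=(-1, -3, -1)
t=17: X=(-1, -3, -1), d=2 → +e2, X_18=(-1, -2, -1)
t=18: X=(-1, -2, -1), d=0 → +e1, X_19=(0, -2, -1)
t=19: X=(0, -2, -1), d=0 → +e1, X_20=(1, -2, -1)

15


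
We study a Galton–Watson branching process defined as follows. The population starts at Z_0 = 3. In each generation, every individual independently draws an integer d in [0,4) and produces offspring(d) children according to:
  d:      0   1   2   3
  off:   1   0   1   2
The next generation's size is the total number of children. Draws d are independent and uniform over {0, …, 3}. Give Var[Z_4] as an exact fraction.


Outcome values over d=0..3: [1, 0, 1, 2]
Σy = 4, Σy² = 6, M = 4
μ = 4/4 = 1,  σ² = 6/4 − (1)² = 1/2
V_0 = 0, E_0 = 3
V_1 = 1/2·E_0 + (1)²·V_0 = 3/2;  E_1 = 3
V_2 = 1/2·E_1 + (1)²·V_1 = 3;  E_2 = 3
V_3 = 1/2·E_2 + (1)²·V_2 = 9/2;  E_3 = 3
V_4 = 1/2·E_3 + (1)²·V_3 = 6;  E_4 = 3

6


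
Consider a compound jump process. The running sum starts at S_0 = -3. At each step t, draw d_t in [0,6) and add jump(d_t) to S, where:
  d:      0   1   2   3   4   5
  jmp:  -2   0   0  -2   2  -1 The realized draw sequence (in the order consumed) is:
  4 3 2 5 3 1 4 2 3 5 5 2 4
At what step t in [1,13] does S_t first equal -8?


t=0: S=-3, d=4, jump=2, S_1=-1
t=1: S=-1, d=3, jump=-2, S_2=-3
t=2: S=-3, d=2, jump=0, S_3=-3
t=3: S=-3, d=5, jump=-1, S_4=-4
t=4: S=-4, d=3, jump=-2, S_5=-6
t=5: S=-6, d=1, jump=0, S_6=-6
t=6: S=-6, d=4, jump=2, S_7=-4
t=7: S=-4, d=2, jump=0, S_8=-4
t=8: S=-4, d=3, jump=-2, S_9=-6
t=9: S=-6, d=5, jump=-1, S_10=-7
t=10: S=-7, d=5, jump=-1, S_11=-8
t=11: S=-8, d=2, jump=0, S_12=-8
t=12: S=-8, d=4, jump=2, S_13=-6

11


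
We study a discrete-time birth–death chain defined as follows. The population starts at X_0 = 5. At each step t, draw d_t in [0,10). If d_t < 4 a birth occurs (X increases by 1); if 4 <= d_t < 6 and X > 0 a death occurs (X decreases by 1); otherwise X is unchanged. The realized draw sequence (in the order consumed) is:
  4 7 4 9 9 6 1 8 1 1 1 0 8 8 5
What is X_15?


t=0: X=5, d=4 → death, X_1=4
t=1: X=4, d=7 → hold, X_2=4
t=2: X=4, d=4 → death, X_3=3
t=3: X=3, d=9 → hold, X_4=3
t=4: X=3, d=9 → hold, X_5=3
t=5: X=3, d=6 → hold, X_6=3
t=6: X=3, d=1 → birth, X_7=4
t=7: X=4, d=8 → hold, X_8=4
t=8: X=4, d=1 → birth, X_9=5
t=9: X=5, d=1 → birth, X_10=6
t=10: X=6, d=1 → birth, X_11=7
t=11: X=7, d=0 → birth, X_12=8
t=12: X=8, d=8 → hold, X_13=8
t=13: X=8, d=8 → hold, X_14=8
t=14: X=8, d=5 → death, X_15=7

7


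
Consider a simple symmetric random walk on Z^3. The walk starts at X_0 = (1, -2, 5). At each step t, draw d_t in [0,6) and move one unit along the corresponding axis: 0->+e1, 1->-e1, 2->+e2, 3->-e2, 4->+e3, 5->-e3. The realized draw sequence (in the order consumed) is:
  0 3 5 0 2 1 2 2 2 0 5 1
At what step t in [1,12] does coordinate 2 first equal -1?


7

t=0: X=(1, -2, 5), d=0 → +e1, X_1=(2, -2, 5)
t=1: X=(2, -2, 5), d=3 → -e2, X_2=(2, -3, 5)
t=2: X=(2, -3, 5), d=5 → -e3, X_3=(2, -3, 4)
t=3: X=(2, -3, 4), d=0 → +e1, X_4=(3, -3, 4)
t=4: X=(3, -3, 4), d=2 → +e2, X_5=(3, -2, 4)
t=5: X=(3, -2, 4), d=1 → -e1, X_6=(2, -2, 4)
t=6: X=(2, -2, 4), d=2 → +e2, X_7=(2, -1, 4)
t=7: X=(2, -1, 4), d=2 → +e2, X_8=(2, 0, 4)
t=8: X=(2, 0, 4), d=2 → +e2, X_9=(2, 1, 4)
t=9: X=(2, 1, 4), d=0 → +e1, X_10=(3, 1, 4)
t=10: X=(3, 1, 4), d=5 → -e3, X_11=(3, 1, 3)
t=11: X=(3, 1, 3), d=1 → -e1, X_12=(2, 1, 3)


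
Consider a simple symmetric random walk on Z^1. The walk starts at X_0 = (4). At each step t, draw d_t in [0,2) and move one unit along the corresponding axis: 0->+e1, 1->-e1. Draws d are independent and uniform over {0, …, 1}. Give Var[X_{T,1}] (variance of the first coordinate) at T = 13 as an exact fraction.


13

Outcome values over d=0..1: [1, -1]
Σy = 0, Σy² = 2, M = 2
μ = 0/2 = 0,  σ² = 2/2 − (0)² = 1
Independent increments: Var[X_13] = 13·σ² = 13·(1) = 13


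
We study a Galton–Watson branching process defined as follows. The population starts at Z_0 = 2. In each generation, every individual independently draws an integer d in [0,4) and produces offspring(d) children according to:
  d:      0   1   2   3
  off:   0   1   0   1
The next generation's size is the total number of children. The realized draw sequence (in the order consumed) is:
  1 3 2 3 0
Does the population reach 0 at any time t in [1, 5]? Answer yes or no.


gen 0: Z_0=2, draws=[1, 3], offspring=[1, 1], Z_1=2
gen 1: Z_1=2, draws=[2, 3], offspring=[0, 1], Z_2=1
gen 2: Z_2=1, draws=[0], offspring=[0], Z_3=0
gen 3: Z_3=0, draws=[], offspring=[], Z_4=0
gen 4: Z_4=0, draws=[], offspring=[], Z_5=0

yes


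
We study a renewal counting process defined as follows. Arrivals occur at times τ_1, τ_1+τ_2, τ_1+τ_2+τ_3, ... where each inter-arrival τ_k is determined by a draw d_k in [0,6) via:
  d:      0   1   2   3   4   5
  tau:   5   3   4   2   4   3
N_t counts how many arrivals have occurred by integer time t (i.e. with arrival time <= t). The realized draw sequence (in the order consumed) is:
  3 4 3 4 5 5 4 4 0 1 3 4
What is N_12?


draw d_1=3: τ_1=2, arrival time A_1=2
draw d_2=4: τ_2=4, arrival time A_2=6
draw d_3=3: τ_3=2, arrival time A_3=8
draw d_4=4: τ_4=4, arrival time A_4=12
draw d_5=5: τ_5=3, arrival time A_5=15
draw d_6=5: τ_6=3, arrival time A_6=18
draw d_7=4: τ_7=4, arrival time A_7=22
draw d_8=4: τ_8=4, arrival time A_8=26
draw d_9=0: τ_9=5, arrival time A_9=31
draw d_10=1: τ_10=3, arrival time A_10=34
draw d_11=3: τ_11=2, arrival time A_11=36
draw d_12=4: τ_12=4, arrival time A_12=40
N_t over t=0..12: 0:0 1:0 2:1 3:1 4:1 5:1 6:2 7:2 8:3 9:3 10:3 11:3 12:4

4


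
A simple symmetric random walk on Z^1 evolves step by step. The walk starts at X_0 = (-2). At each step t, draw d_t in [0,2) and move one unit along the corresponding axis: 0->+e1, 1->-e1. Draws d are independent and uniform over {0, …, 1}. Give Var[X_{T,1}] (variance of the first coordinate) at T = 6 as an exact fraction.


6

Outcome values over d=0..1: [1, -1]
Σy = 0, Σy² = 2, M = 2
μ = 0/2 = 0,  σ² = 2/2 − (0)² = 1
Independent increments: Var[X_6] = 6·σ² = 6·(1) = 6


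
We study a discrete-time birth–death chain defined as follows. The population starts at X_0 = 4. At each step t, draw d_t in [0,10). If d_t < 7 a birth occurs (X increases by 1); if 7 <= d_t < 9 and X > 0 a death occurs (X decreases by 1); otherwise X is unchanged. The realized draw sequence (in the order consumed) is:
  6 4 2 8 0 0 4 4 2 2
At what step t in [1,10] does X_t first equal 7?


t=0: X=4, d=6 → birth, X_1=5
t=1: X=5, d=4 → birth, X_2=6
t=2: X=6, d=2 → birth, X_3=7
t=3: X=7, d=8 → death, X_4=6
t=4: X=6, d=0 → birth, X_5=7
t=5: X=7, d=0 → birth, X_6=8
t=6: X=8, d=4 → birth, X_7=9
t=7: X=9, d=4 → birth, X_8=10
t=8: X=10, d=2 → birth, X_9=11
t=9: X=11, d=2 → birth, X_10=12

3


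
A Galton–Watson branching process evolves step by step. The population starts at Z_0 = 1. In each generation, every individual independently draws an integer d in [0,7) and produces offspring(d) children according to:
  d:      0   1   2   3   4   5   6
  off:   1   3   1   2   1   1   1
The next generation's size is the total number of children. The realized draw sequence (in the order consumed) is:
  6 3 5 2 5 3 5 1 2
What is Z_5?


gen 0: Z_0=1, draws=[6], offspring=[1], Z_1=1
gen 1: Z_1=1, draws=[3], offspring=[2], Z_2=2
gen 2: Z_2=2, draws=[5, 2], offspring=[1, 1], Z_3=2
gen 3: Z_3=2, draws=[5, 3], offspring=[1, 2], Z_4=3
gen 4: Z_4=3, draws=[5, 1, 2], offspring=[1, 3, 1], Z_5=5

5


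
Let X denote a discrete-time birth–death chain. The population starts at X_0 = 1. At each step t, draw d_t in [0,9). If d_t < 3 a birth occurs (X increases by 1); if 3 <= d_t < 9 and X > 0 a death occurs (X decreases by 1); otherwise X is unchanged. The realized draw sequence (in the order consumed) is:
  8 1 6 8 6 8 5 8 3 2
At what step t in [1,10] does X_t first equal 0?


t=0: X=1, d=8 → death, X_1=0
t=1: X=0, d=1 → birth, X_2=1
t=2: X=1, d=6 → death, X_3=0
t=3: X=0, d=8 → hold, X_4=0
t=4: X=0, d=6 → hold, X_5=0
t=5: X=0, d=8 → hold, X_6=0
t=6: X=0, d=5 → hold, X_7=0
t=7: X=0, d=8 → hold, X_8=0
t=8: X=0, d=3 → hold, X_9=0
t=9: X=0, d=2 → birth, X_10=1

1


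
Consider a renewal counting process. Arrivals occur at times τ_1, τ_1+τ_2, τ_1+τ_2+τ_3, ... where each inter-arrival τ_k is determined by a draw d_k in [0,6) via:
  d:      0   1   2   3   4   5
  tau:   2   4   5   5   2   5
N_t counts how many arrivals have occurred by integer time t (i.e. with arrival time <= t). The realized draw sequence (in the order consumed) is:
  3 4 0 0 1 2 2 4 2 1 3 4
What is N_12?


4

draw d_1=3: τ_1=5, arrival time A_1=5
draw d_2=4: τ_2=2, arrival time A_2=7
draw d_3=0: τ_3=2, arrival time A_3=9
draw d_4=0: τ_4=2, arrival time A_4=11
draw d_5=1: τ_5=4, arrival time A_5=15
draw d_6=2: τ_6=5, arrival time A_6=20
draw d_7=2: τ_7=5, arrival time A_7=25
draw d_8=4: τ_8=2, arrival time A_8=27
draw d_9=2: τ_9=5, arrival time A_9=32
draw d_10=1: τ_10=4, arrival time A_10=36
draw d_11=3: τ_11=5, arrival time A_11=41
draw d_12=4: τ_12=2, arrival time A_12=43
N_t over t=0..12: 0:0 1:0 2:0 3:0 4:0 5:1 6:1 7:2 8:2 9:3 10:3 11:4 12:4


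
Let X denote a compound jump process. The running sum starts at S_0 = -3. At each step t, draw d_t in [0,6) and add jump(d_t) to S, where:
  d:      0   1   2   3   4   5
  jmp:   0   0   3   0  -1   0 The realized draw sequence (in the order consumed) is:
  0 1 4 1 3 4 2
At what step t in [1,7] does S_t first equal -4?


t=0: S=-3, d=0, jump=0, S_1=-3
t=1: S=-3, d=1, jump=0, S_2=-3
t=2: S=-3, d=4, jump=-1, S_3=-4
t=3: S=-4, d=1, jump=0, S_4=-4
t=4: S=-4, d=3, jump=0, S_5=-4
t=5: S=-4, d=4, jump=-1, S_6=-5
t=6: S=-5, d=2, jump=3, S_7=-2

3


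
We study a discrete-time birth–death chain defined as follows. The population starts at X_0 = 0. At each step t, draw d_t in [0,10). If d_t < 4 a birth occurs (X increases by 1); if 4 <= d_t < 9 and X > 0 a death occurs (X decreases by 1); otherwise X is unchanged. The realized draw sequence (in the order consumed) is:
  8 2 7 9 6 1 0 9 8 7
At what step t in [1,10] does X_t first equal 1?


2

t=0: X=0, d=8 → hold, X_1=0
t=1: X=0, d=2 → birth, X_2=1
t=2: X=1, d=7 → death, X_3=0
t=3: X=0, d=9 → hold, X_4=0
t=4: X=0, d=6 → hold, X_5=0
t=5: X=0, d=1 → birth, X_6=1
t=6: X=1, d=0 → birth, X_7=2
t=7: X=2, d=9 → hold, X_8=2
t=8: X=2, d=8 → death, X_9=1
t=9: X=1, d=7 → death, X_10=0


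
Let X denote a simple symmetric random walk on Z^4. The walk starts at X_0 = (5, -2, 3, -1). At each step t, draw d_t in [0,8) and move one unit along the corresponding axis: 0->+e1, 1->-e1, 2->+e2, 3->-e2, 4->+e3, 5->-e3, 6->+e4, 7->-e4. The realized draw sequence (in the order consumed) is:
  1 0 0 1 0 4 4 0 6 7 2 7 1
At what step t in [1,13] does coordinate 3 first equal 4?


6

t=0: X=(5, -2, 3, -1), d=1 → -e1, X_1=(4, -2, 3, -1)
t=1: X=(4, -2, 3, -1), d=0 → +e1, X_2=(5, -2, 3, -1)
t=2: X=(5, -2, 3, -1), d=0 → +e1, X_3=(6, -2, 3, -1)
t=3: X=(6, -2, 3, -1), d=1 → -e1, X_4=(5, -2, 3, -1)
t=4: X=(5, -2, 3, -1), d=0 → +e1, X_5=(6, -2, 3, -1)
t=5: X=(6, -2, 3, -1), d=4 → +e3, X_6=(6, -2, 4, -1)
t=6: X=(6, -2, 4, -1), d=4 → +e3, X_7=(6, -2, 5, -1)
t=7: X=(6, -2, 5, -1), d=0 → +e1, X_8=(7, -2, 5, -1)
t=8: X=(7, -2, 5, -1), d=6 → +e4, X_9=(7, -2, 5, 0)
t=9: X=(7, -2, 5, 0), d=7 → -e4, X_10=(7, -2, 5, -1)
t=10: X=(7, -2, 5, -1), d=2 → +e2, X_11=(7, -1, 5, -1)
t=11: X=(7, -1, 5, -1), d=7 → -e4, X_12=(7, -1, 5, -2)
t=12: X=(7, -1, 5, -2), d=1 → -e1, X_13=(6, -1, 5, -2)


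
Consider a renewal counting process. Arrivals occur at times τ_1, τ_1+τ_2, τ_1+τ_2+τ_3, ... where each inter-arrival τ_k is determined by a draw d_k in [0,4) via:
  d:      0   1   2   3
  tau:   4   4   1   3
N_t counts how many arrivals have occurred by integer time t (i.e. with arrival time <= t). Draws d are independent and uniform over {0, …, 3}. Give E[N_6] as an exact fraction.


6869/4096

Inter-arrival values over d=0..3: [4, 4, 1, 3]
Each d has probability 1/4, so the pmf of τ is: f(1) = 1/4, f(3) = 1/4, f(4) = 1/2
Renewal equation for m(n) = E[N_n]: condition on τ_1 = k (if k <= n, one arrival plus a fresh copy on the remaining n−k steps): m(n) = F(n) + Σ_{k<=n} f(k)·m(n−k), where F(n) = P(τ <= n) and m(0) = 0
m(1) = F(1) = 1/4
m(2) = F(2) + f(1)·m(1) = 1/4 + 1/4·1/4 = 5/16
m(3) = F(3) + f(1)·m(2) = 1/2 + 1/4·5/16 = 37/64
m(4) = F(4) + f(1)·m(3) + f(3)·m(1) = 1 + 1/4·37/64 + 1/4·1/4 = 309/256
m(5) = F(5) + f(1)·m(4) + f(3)·m(2) + f(4)·m(1) = 1 + 1/4·309/256 + 1/4·5/16 + 1/2·1/4 = 1541/1024
m(6) = F(6) + f(1)·m(5) + f(3)·m(3) + f(4)·m(2) = 1 + 1/4·1541/1024 + 1/4·37/64 + 1/2·5/16 = 6869/4096
E[N_6] = m(6) = 6869/4096


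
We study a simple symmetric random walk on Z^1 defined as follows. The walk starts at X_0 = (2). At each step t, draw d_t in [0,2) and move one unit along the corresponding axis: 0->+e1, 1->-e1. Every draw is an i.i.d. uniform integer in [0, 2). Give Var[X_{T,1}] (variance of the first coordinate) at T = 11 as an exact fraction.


Outcome values over d=0..1: [1, -1]
Σy = 0, Σy² = 2, M = 2
μ = 0/2 = 0,  σ² = 2/2 − (0)² = 1
Independent increments: Var[X_11] = 11·σ² = 11·(1) = 11

11


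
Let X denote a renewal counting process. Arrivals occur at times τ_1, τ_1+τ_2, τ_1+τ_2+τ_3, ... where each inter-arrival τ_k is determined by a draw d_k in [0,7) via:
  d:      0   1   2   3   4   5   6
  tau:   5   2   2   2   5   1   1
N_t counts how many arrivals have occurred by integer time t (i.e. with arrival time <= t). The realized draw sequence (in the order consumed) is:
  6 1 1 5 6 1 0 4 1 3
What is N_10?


draw d_1=6: τ_1=1, arrival time A_1=1
draw d_2=1: τ_2=2, arrival time A_2=3
draw d_3=1: τ_3=2, arrival time A_3=5
draw d_4=5: τ_4=1, arrival time A_4=6
draw d_5=6: τ_5=1, arrival time A_5=7
draw d_6=1: τ_6=2, arrival time A_6=9
draw d_7=0: τ_7=5, arrival time A_7=14
draw d_8=4: τ_8=5, arrival time A_8=19
draw d_9=1: τ_9=2, arrival time A_9=21
draw d_10=3: τ_10=2, arrival time A_10=23
N_t over t=0..10: 0:0 1:1 2:1 3:2 4:2 5:3 6:4 7:5 8:5 9:6 10:6

6


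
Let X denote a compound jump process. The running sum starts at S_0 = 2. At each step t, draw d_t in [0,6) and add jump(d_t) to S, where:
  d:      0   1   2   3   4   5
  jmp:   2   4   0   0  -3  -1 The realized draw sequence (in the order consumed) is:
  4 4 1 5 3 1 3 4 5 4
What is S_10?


t=0: S=2, d=4, jump=-3, S_1=-1
t=1: S=-1, d=4, jump=-3, S_2=-4
t=2: S=-4, d=1, jump=4, S_3=0
t=3: S=0, d=5, jump=-1, S_4=-1
t=4: S=-1, d=3, jump=0, S_5=-1
t=5: S=-1, d=1, jump=4, S_6=3
t=6: S=3, d=3, jump=0, S_7=3
t=7: S=3, d=4, jump=-3, S_8=0
t=8: S=0, d=5, jump=-1, S_9=-1
t=9: S=-1, d=4, jump=-3, S_10=-4

-4


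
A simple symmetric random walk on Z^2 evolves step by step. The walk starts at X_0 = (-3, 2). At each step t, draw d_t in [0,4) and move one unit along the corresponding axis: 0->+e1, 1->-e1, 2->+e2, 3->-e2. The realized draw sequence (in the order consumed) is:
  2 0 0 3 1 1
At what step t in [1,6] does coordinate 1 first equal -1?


t=0: X=(-3, 2), d=2 → +e2, X_1=(-3, 3)
t=1: X=(-3, 3), d=0 → +e1, X_2=(-2, 3)
t=2: X=(-2, 3), d=0 → +e1, X_3=(-1, 3)
t=3: X=(-1, 3), d=3 → -e2, X_4=(-1, 2)
t=4: X=(-1, 2), d=1 → -e1, X_5=(-2, 2)
t=5: X=(-2, 2), d=1 → -e1, X_6=(-3, 2)

3


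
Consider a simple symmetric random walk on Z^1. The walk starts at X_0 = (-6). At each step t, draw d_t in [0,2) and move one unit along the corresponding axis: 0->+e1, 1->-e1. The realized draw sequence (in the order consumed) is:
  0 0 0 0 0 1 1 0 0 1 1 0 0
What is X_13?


(-1)

t=0: X=(-6), d=0 → +e1, X_1=(-5)
t=1: X=(-5), d=0 → +e1, X_2=(-4)
t=2: X=(-4), d=0 → +e1, X_3=(-3)
t=3: X=(-3), d=0 → +e1, X_4=(-2)
t=4: X=(-2), d=0 → +e1, X_5=(-1)
t=5: X=(-1), d=1 → -e1, X_6=(-2)
t=6: X=(-2), d=1 → -e1, X_7=(-3)
t=7: X=(-3), d=0 → +e1, X_8=(-2)
t=8: X=(-2), d=0 → +e1, X_9=(-1)
t=9: X=(-1), d=1 → -e1, X_10=(-2)
t=10: X=(-2), d=1 → -e1, X_11=(-3)
t=11: X=(-3), d=0 → +e1, X_12=(-2)
t=12: X=(-2), d=0 → +e1, X_13=(-1)


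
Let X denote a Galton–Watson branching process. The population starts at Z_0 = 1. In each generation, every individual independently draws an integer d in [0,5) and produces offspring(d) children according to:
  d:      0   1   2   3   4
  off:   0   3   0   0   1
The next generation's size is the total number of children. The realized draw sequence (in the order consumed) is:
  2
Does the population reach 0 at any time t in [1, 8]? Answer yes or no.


yes

gen 0: Z_0=1, draws=[2], offspring=[0], Z_1=0
gen 1: Z_1=0, draws=[], offspring=[], Z_2=0
gen 2: Z_2=0, draws=[], offspring=[], Z_3=0
gen 3: Z_3=0, draws=[], offspring=[], Z_4=0
gen 4: Z_4=0, draws=[], offspring=[], Z_5=0
gen 5: Z_5=0, draws=[], offspring=[], Z_6=0
gen 6: Z_6=0, draws=[], offspring=[], Z_7=0
gen 7: Z_7=0, draws=[], offspring=[], Z_8=0


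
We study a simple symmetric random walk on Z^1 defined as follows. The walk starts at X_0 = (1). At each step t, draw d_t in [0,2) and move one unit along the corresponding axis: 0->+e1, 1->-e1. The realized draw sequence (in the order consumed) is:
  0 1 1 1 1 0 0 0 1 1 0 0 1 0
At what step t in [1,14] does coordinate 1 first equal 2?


1

t=0: X=(1), d=0 → +e1, X_1=(2)
t=1: X=(2), d=1 → -e1, X_2=(1)
t=2: X=(1), d=1 → -e1, X_3=(0)
t=3: X=(0), d=1 → -e1, X_4=(-1)
t=4: X=(-1), d=1 → -e1, X_5=(-2)
t=5: X=(-2), d=0 → +e1, X_6=(-1)
t=6: X=(-1), d=0 → +e1, X_7=(0)
t=7: X=(0), d=0 → +e1, X_8=(1)
t=8: X=(1), d=1 → -e1, X_9=(0)
t=9: X=(0), d=1 → -e1, X_10=(-1)
t=10: X=(-1), d=0 → +e1, X_11=(0)
t=11: X=(0), d=0 → +e1, X_12=(1)
t=12: X=(1), d=1 → -e1, X_13=(0)
t=13: X=(0), d=0 → +e1, X_14=(1)


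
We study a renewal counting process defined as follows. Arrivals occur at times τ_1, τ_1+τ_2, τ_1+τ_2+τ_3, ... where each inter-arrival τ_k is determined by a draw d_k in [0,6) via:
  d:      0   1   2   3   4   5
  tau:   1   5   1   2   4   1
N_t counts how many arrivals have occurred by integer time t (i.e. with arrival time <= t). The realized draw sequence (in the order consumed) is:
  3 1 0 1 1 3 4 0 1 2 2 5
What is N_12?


draw d_1=3: τ_1=2, arrival time A_1=2
draw d_2=1: τ_2=5, arrival time A_2=7
draw d_3=0: τ_3=1, arrival time A_3=8
draw d_4=1: τ_4=5, arrival time A_4=13
draw d_5=1: τ_5=5, arrival time A_5=18
draw d_6=3: τ_6=2, arrival time A_6=20
draw d_7=4: τ_7=4, arrival time A_7=24
draw d_8=0: τ_8=1, arrival time A_8=25
draw d_9=1: τ_9=5, arrival time A_9=30
draw d_10=2: τ_10=1, arrival time A_10=31
draw d_11=2: τ_11=1, arrival time A_11=32
draw d_12=5: τ_12=1, arrival time A_12=33
N_t over t=0..12: 0:0 1:0 2:1 3:1 4:1 5:1 6:1 7:2 8:3 9:3 10:3 11:3 12:3

3


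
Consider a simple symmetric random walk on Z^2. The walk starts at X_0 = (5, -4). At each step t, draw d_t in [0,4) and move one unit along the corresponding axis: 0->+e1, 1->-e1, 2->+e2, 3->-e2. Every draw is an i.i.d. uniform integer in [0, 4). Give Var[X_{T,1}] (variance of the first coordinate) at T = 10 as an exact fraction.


Outcome values over d=0..3: [1, -1, 0, 0]
Σy = 0, Σy² = 2, M = 4
μ = 0/4 = 0,  σ² = 2/4 − (0)² = 1/2
Independent increments: Var[X_10] = 10·σ² = 10·(1/2) = 5

5
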